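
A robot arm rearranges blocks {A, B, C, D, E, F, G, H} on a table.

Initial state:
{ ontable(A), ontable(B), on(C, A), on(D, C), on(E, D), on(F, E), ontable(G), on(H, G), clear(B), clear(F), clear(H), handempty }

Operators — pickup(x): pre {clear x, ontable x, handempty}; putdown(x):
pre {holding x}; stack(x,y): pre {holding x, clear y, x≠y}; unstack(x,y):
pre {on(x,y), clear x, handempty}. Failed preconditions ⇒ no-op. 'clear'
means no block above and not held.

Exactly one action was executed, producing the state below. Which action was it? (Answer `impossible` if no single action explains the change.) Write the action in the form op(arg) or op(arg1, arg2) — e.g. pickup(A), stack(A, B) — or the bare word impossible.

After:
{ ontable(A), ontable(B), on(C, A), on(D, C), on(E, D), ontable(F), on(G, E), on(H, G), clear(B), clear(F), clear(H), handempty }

impossible

target: towers=[A/C/D/E/G/H; B; F] holding=-
     unstack(H, G) → towers=[A/C/D/E/F; B; G] holding=H
         pickup(B) → towers=[A/C/D/E/F; G/H] holding=B
     unstack(F, E) → towers=[A/C/D/E; B; G/H] holding=F
none of the 3 applicable actions match → impossible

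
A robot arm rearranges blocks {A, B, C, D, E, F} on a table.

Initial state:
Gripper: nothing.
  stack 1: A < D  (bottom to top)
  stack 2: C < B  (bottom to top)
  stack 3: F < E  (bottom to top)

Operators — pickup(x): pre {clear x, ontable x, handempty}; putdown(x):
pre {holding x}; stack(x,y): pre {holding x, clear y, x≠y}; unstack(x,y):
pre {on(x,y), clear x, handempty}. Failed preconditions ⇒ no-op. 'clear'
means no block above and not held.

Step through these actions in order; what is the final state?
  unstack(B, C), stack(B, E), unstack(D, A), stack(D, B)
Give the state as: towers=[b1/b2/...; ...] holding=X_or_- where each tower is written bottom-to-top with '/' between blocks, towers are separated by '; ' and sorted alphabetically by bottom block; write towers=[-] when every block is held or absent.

step 1 (unstack(B, C)): towers=[A/D; C; F/E] holding=B
step 2 (stack(B, E)): towers=[A/D; C; F/E/B] holding=-
step 3 (unstack(D, A)): towers=[A; C; F/E/B] holding=D
step 4 (stack(D, B)): towers=[A; C; F/E/B/D] holding=-

towers=[A; C; F/E/B/D] holding=-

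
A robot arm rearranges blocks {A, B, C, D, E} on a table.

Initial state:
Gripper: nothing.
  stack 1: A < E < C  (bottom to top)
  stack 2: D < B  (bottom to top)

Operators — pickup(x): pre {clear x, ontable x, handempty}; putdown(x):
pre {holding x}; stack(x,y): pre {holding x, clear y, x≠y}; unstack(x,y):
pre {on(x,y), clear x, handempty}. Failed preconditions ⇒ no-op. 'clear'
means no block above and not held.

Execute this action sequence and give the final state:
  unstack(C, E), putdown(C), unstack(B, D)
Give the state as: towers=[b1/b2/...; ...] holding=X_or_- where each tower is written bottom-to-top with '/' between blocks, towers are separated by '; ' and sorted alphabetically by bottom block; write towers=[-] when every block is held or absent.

step 1 (unstack(C, E)): towers=[A/E; D/B] holding=C
step 2 (putdown(C)): towers=[A/E; C; D/B] holding=-
step 3 (unstack(B, D)): towers=[A/E; C; D] holding=B

towers=[A/E; C; D] holding=B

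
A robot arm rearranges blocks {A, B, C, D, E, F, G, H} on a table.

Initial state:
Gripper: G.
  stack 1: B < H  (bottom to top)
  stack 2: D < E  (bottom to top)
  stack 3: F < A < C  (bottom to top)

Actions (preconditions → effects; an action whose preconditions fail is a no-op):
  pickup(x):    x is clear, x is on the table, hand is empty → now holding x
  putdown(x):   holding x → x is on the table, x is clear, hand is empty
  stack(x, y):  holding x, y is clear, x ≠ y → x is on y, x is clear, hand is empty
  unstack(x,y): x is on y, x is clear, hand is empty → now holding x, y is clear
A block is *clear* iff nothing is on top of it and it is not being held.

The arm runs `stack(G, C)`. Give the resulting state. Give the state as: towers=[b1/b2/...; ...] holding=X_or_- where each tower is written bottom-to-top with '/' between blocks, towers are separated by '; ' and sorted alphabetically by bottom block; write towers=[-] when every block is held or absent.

towers=[B/H; D/E; F/A/C/G] holding=-

before: towers=[B/H; D/E; F/A/C] holding=G
pre[stack(G, C)]: holding(G) yes, clear(C) yes, G≠C yes
all met → apply stack(G, C)
after:  towers=[B/H; D/E; F/A/C/G] holding=-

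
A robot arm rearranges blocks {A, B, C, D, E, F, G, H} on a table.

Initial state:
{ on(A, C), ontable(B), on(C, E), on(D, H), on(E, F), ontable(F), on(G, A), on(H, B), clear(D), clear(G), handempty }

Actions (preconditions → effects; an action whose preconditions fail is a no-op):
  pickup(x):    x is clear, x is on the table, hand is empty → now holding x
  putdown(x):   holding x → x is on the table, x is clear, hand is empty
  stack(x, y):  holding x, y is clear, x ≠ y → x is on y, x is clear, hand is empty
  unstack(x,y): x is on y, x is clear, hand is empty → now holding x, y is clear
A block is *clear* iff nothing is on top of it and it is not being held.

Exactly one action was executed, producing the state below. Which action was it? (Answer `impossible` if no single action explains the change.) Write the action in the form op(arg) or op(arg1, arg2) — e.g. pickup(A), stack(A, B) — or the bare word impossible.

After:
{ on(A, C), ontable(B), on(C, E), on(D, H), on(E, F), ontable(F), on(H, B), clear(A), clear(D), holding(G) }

target: towers=[B/H/D; F/E/C/A] holding=G
     unstack(G, A) → towers=[B/H/D; F/E/C/A] holding=G  ← match
     unstack(D, H) → towers=[B/H; F/E/C/A/G] holding=D

unstack(G, A)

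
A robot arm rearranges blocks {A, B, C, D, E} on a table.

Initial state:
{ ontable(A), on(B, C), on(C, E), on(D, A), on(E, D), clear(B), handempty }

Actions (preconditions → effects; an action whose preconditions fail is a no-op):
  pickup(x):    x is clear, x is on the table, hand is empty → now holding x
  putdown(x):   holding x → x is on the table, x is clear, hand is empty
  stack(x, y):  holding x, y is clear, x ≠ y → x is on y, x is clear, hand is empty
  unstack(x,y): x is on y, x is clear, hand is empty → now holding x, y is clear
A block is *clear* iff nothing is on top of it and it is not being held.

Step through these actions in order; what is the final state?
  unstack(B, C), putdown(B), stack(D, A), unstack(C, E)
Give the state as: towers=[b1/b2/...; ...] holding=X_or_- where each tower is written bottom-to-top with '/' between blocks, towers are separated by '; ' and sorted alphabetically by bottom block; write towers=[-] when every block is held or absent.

towers=[A/D/E; B] holding=C

step 1 (unstack(B, C)): towers=[A/D/E/C] holding=B
step 2 (putdown(B)): towers=[A/D/E/C; B] holding=-
step 3 (stack(D, A)) [no-op]: towers=[A/D/E/C; B] holding=-
step 4 (unstack(C, E)): towers=[A/D/E; B] holding=C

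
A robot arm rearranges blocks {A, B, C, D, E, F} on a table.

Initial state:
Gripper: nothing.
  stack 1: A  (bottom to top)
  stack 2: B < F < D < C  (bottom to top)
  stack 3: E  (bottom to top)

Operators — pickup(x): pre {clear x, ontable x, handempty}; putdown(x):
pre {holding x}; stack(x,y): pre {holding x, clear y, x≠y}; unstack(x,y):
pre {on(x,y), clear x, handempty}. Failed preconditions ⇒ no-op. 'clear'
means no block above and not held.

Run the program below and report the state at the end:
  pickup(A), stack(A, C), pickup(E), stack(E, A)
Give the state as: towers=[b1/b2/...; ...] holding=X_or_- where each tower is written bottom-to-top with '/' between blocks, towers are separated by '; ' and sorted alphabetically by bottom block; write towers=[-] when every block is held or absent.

step 1 (pickup(A)): towers=[B/F/D/C; E] holding=A
step 2 (stack(A, C)): towers=[B/F/D/C/A; E] holding=-
step 3 (pickup(E)): towers=[B/F/D/C/A] holding=E
step 4 (stack(E, A)): towers=[B/F/D/C/A/E] holding=-

towers=[B/F/D/C/A/E] holding=-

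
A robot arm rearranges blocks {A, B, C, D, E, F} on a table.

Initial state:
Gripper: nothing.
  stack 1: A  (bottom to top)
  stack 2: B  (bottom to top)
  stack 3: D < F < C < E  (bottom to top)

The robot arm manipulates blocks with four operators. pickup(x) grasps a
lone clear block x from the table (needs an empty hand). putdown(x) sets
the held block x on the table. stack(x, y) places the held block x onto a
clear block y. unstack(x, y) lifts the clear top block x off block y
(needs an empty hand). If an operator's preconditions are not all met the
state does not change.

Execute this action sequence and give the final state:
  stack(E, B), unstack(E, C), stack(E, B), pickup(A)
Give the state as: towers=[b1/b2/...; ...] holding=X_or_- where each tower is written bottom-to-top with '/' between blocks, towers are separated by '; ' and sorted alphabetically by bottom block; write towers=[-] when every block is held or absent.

towers=[B/E; D/F/C] holding=A

step 1 (stack(E, B)) [no-op]: towers=[A; B; D/F/C/E] holding=-
step 2 (unstack(E, C)): towers=[A; B; D/F/C] holding=E
step 3 (stack(E, B)): towers=[A; B/E; D/F/C] holding=-
step 4 (pickup(A)): towers=[B/E; D/F/C] holding=A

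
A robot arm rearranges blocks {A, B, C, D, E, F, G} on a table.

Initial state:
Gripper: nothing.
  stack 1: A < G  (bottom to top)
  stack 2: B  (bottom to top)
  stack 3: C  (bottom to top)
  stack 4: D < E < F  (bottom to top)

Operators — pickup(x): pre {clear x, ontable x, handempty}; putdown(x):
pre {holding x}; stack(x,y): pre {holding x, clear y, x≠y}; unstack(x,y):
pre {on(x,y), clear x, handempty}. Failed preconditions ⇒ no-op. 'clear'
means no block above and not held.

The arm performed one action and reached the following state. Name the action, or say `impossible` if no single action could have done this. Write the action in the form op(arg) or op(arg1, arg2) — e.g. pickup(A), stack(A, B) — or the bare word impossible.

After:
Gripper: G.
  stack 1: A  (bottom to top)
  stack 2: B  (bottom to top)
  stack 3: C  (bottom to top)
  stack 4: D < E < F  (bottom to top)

unstack(G, A)

target: towers=[A; B; C; D/E/F] holding=G
         pickup(B) → towers=[A/G; C; D/E/F] holding=B
     unstack(F, E) → towers=[A/G; B; C; D/E] holding=F
     unstack(G, A) → towers=[A; B; C; D/E/F] holding=G  ← match
         pickup(C) → towers=[A/G; B; D/E/F] holding=C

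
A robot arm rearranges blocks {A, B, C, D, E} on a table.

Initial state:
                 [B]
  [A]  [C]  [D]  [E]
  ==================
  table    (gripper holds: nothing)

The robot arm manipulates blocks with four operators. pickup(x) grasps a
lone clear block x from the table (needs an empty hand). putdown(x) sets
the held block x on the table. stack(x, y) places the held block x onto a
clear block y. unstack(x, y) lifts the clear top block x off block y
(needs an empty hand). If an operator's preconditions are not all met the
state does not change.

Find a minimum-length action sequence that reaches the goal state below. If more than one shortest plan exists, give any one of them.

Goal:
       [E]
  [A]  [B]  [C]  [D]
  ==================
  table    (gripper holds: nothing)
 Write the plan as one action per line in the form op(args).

step 1 (unstack(B, E)): towers=[A; C; D; E] holding=B
step 2 (putdown(B)): towers=[A; B; C; D; E] holding=-
step 3 (pickup(E)): towers=[A; B; C; D] holding=E
step 4 (stack(E, B)): towers=[A; B/E; C; D] holding=-
goal check: towers=[A; B/E; C; D] holding=- — reached (length 4, optimal by BFS)

unstack(B, E)
putdown(B)
pickup(E)
stack(E, B)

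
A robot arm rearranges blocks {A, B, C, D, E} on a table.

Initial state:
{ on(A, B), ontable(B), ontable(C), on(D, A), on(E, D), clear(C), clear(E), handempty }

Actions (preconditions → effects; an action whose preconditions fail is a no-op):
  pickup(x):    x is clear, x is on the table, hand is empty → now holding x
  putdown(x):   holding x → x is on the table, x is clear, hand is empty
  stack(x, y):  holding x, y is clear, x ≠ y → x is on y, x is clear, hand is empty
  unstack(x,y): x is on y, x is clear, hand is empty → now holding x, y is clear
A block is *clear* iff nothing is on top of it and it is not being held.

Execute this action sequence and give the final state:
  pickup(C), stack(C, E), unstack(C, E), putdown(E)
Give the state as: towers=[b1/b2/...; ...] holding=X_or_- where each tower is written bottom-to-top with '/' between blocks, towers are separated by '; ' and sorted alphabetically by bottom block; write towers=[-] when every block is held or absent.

towers=[B/A/D/E] holding=C

step 1 (pickup(C)): towers=[B/A/D/E] holding=C
step 2 (stack(C, E)): towers=[B/A/D/E/C] holding=-
step 3 (unstack(C, E)): towers=[B/A/D/E] holding=C
step 4 (putdown(E)) [no-op]: towers=[B/A/D/E] holding=C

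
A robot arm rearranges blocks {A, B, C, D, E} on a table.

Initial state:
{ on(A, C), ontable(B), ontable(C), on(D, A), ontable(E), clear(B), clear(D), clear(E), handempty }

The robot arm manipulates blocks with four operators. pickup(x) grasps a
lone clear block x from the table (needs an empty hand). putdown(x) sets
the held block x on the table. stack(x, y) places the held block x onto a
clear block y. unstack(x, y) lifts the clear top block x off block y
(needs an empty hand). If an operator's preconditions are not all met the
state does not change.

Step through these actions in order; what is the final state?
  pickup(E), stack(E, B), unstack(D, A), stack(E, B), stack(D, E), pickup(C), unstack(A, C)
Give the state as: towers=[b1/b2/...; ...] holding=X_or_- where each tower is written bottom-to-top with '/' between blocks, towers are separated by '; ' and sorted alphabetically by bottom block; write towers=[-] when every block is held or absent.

towers=[B/E/D; C] holding=A

step 1 (pickup(E)): towers=[B; C/A/D] holding=E
step 2 (stack(E, B)): towers=[B/E; C/A/D] holding=-
step 3 (unstack(D, A)): towers=[B/E; C/A] holding=D
step 4 (stack(E, B)) [no-op]: towers=[B/E; C/A] holding=D
step 5 (stack(D, E)): towers=[B/E/D; C/A] holding=-
step 6 (pickup(C)) [no-op]: towers=[B/E/D; C/A] holding=-
step 7 (unstack(A, C)): towers=[B/E/D; C] holding=A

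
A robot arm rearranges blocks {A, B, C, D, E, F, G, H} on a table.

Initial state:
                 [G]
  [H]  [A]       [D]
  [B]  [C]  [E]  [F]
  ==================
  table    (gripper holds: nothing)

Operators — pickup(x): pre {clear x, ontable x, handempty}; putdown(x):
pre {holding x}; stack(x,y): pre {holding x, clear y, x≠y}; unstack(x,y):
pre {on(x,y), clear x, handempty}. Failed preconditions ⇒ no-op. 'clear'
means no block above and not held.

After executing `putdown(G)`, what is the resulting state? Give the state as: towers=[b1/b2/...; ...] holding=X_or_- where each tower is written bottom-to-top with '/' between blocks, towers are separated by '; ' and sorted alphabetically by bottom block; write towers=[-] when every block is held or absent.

before: towers=[B/H; C/A; E; F/D/G] holding=-
pre[putdown(G)]: holding(G) fail
holding(G) unmet → putdown(G) is a no-op
after:  towers=[B/H; C/A; E; F/D/G] holding=-

towers=[B/H; C/A; E; F/D/G] holding=-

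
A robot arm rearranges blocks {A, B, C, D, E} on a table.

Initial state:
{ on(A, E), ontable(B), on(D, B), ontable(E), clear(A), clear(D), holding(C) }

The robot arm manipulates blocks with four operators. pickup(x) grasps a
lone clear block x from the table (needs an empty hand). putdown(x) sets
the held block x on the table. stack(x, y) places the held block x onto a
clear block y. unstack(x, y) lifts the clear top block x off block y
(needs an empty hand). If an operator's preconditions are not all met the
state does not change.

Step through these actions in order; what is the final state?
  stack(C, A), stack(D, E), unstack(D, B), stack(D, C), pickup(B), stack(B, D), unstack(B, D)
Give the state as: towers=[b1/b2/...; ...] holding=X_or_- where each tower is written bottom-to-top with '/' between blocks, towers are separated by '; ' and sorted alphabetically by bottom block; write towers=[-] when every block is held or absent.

towers=[E/A/C/D] holding=B

step 1 (stack(C, A)): towers=[B/D; E/A/C] holding=-
step 2 (stack(D, E)) [no-op]: towers=[B/D; E/A/C] holding=-
step 3 (unstack(D, B)): towers=[B; E/A/C] holding=D
step 4 (stack(D, C)): towers=[B; E/A/C/D] holding=-
step 5 (pickup(B)): towers=[E/A/C/D] holding=B
step 6 (stack(B, D)): towers=[E/A/C/D/B] holding=-
step 7 (unstack(B, D)): towers=[E/A/C/D] holding=B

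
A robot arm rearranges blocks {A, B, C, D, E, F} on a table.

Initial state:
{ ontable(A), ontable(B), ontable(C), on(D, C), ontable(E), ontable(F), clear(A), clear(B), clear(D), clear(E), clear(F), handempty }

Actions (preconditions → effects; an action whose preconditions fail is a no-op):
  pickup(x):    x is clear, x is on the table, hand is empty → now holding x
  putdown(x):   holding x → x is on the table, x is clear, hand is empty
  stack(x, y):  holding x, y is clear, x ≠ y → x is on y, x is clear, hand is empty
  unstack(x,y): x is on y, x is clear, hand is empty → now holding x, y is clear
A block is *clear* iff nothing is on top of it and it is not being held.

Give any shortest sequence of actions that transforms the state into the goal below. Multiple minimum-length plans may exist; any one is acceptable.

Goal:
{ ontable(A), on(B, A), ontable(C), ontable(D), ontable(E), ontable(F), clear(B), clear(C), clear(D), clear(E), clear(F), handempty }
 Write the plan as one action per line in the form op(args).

pickup(B)
stack(B, A)
unstack(D, C)
putdown(D)

step 1 (pickup(B)): towers=[A; C/D; E; F] holding=B
step 2 (stack(B, A)): towers=[A/B; C/D; E; F] holding=-
step 3 (unstack(D, C)): towers=[A/B; C; E; F] holding=D
step 4 (putdown(D)): towers=[A/B; C; D; E; F] holding=-
goal check: towers=[A/B; C; D; E; F] holding=- — reached (length 4, optimal by BFS)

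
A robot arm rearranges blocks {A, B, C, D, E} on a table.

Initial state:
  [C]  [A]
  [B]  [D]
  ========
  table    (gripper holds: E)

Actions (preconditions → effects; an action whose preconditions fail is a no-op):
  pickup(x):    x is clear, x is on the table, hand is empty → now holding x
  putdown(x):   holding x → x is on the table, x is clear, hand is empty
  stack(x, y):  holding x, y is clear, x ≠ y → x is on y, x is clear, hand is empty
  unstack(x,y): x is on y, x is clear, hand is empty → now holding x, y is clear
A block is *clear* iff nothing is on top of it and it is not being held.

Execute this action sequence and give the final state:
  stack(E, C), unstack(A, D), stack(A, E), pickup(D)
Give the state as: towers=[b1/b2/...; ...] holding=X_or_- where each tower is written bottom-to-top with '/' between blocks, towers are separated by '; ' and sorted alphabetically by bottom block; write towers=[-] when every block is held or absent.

step 1 (stack(E, C)): towers=[B/C/E; D/A] holding=-
step 2 (unstack(A, D)): towers=[B/C/E; D] holding=A
step 3 (stack(A, E)): towers=[B/C/E/A; D] holding=-
step 4 (pickup(D)): towers=[B/C/E/A] holding=D

towers=[B/C/E/A] holding=D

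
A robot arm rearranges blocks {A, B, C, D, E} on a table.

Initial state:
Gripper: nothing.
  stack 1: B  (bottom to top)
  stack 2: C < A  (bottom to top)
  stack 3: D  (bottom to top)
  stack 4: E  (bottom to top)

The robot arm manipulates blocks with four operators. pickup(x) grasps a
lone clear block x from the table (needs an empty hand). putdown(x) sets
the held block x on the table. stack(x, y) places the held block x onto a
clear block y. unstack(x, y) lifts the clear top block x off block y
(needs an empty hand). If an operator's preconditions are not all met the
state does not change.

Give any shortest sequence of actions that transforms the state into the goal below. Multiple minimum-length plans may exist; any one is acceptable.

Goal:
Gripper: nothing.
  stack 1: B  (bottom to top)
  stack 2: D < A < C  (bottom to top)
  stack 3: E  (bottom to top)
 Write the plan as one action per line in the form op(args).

unstack(A, C)
stack(A, D)
pickup(C)
stack(C, A)

step 1 (unstack(A, C)): towers=[B; C; D; E] holding=A
step 2 (stack(A, D)): towers=[B; C; D/A; E] holding=-
step 3 (pickup(C)): towers=[B; D/A; E] holding=C
step 4 (stack(C, A)): towers=[B; D/A/C; E] holding=-
goal check: towers=[B; D/A/C; E] holding=- — reached (length 4, optimal by BFS)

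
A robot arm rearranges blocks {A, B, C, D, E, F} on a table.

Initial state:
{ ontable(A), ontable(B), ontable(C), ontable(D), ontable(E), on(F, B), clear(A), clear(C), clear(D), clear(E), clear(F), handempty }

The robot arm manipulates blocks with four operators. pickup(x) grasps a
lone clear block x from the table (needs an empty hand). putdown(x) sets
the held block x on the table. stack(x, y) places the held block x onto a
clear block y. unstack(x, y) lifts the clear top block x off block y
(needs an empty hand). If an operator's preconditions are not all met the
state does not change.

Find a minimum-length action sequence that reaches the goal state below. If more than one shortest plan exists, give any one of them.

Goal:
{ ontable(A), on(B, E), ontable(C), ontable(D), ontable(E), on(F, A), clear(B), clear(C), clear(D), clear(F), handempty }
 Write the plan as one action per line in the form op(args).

step 1 (unstack(F, B)): towers=[A; B; C; D; E] holding=F
step 2 (stack(F, A)): towers=[A/F; B; C; D; E] holding=-
step 3 (pickup(B)): towers=[A/F; C; D; E] holding=B
step 4 (stack(B, E)): towers=[A/F; C; D; E/B] holding=-
goal check: towers=[A/F; C; D; E/B] holding=- — reached (length 4, optimal by BFS)

unstack(F, B)
stack(F, A)
pickup(B)
stack(B, E)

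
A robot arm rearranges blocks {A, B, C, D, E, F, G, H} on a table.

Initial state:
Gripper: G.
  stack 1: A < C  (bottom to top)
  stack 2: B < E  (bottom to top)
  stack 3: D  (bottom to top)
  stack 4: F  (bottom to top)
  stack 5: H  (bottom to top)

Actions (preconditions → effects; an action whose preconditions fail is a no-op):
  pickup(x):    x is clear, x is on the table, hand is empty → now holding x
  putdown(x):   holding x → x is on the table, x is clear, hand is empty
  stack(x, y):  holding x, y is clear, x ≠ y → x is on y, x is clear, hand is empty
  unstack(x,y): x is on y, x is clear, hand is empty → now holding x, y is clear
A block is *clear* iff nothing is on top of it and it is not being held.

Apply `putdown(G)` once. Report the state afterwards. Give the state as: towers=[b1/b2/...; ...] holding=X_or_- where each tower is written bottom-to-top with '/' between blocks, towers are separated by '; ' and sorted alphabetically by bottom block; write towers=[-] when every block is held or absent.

towers=[A/C; B/E; D; F; G; H] holding=-

before: towers=[A/C; B/E; D; F; H] holding=G
pre[putdown(G)]: holding(G) ok
all met → apply putdown(G)
after:  towers=[A/C; B/E; D; F; G; H] holding=-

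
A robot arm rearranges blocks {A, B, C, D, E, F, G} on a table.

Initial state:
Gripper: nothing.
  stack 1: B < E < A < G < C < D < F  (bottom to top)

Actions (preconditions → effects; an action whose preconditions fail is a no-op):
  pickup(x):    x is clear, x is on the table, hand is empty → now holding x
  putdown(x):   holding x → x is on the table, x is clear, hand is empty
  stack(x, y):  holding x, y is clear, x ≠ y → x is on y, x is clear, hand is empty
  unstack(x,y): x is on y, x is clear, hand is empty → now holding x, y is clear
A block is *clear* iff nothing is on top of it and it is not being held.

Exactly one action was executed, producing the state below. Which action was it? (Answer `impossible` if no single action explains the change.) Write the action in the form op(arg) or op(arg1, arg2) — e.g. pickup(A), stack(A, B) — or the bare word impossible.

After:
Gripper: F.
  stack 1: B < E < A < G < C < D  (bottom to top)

unstack(F, D)

target: towers=[B/E/A/G/C/D] holding=F
     unstack(F, D) → towers=[B/E/A/G/C/D] holding=F  ← match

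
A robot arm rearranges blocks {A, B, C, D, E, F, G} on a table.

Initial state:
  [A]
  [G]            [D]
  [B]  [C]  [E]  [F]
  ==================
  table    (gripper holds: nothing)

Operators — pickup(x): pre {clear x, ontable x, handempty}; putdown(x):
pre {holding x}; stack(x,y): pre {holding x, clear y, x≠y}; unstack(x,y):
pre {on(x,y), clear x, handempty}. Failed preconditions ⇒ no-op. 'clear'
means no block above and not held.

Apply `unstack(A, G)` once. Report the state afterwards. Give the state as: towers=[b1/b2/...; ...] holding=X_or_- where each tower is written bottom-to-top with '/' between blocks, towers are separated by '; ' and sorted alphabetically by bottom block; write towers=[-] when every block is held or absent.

towers=[B/G; C; E; F/D] holding=A

before: towers=[B/G/A; C; E; F/D] holding=-
pre[unstack(A, G)]: on(A,G) ✓, clear(A) ✓, handempty ✓
all met → apply unstack(A, G)
after:  towers=[B/G; C; E; F/D] holding=A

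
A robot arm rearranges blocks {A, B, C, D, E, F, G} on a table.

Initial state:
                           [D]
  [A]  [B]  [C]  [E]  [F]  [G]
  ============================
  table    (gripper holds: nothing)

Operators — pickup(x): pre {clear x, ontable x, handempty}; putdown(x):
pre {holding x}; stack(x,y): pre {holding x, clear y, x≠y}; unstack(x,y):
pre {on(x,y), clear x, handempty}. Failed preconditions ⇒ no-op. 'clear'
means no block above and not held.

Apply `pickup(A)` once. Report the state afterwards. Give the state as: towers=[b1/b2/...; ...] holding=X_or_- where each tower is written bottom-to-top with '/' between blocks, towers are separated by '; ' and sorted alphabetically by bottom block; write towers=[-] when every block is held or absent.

towers=[B; C; E; F; G/D] holding=A

before: towers=[A; B; C; E; F; G/D] holding=-
pre[pickup(A)]: clear(A) ✓, ontable(A) ✓, handempty ✓
all met → apply pickup(A)
after:  towers=[B; C; E; F; G/D] holding=A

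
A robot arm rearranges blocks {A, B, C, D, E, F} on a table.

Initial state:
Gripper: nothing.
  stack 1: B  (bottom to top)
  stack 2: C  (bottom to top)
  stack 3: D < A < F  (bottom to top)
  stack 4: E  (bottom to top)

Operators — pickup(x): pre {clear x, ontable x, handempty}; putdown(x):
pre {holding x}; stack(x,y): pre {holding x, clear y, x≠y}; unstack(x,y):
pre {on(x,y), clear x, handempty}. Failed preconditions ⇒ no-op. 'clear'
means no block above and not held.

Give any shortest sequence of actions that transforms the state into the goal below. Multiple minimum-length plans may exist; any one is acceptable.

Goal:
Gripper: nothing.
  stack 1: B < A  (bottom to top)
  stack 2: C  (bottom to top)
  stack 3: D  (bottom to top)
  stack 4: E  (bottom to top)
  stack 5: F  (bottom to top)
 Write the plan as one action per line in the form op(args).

step 1 (unstack(F, A)): towers=[B; C; D/A; E] holding=F
step 2 (putdown(F)): towers=[B; C; D/A; E; F] holding=-
step 3 (unstack(A, D)): towers=[B; C; D; E; F] holding=A
step 4 (stack(A, B)): towers=[B/A; C; D; E; F] holding=-
goal check: towers=[B/A; C; D; E; F] holding=- — reached (length 4, optimal by BFS)

unstack(F, A)
putdown(F)
unstack(A, D)
stack(A, B)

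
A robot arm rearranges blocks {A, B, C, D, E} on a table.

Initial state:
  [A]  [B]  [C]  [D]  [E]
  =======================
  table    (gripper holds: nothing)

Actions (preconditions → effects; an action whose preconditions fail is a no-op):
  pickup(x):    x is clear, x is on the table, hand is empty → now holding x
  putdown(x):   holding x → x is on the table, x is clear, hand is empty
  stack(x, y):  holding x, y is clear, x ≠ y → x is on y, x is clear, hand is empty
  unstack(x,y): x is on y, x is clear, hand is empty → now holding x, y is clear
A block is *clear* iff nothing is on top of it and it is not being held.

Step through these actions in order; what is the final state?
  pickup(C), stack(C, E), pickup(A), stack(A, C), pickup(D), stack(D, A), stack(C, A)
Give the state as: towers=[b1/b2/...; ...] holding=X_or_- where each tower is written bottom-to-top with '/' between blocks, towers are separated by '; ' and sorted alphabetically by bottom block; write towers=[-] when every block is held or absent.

towers=[B; E/C/A/D] holding=-

step 1 (pickup(C)): towers=[A; B; D; E] holding=C
step 2 (stack(C, E)): towers=[A; B; D; E/C] holding=-
step 3 (pickup(A)): towers=[B; D; E/C] holding=A
step 4 (stack(A, C)): towers=[B; D; E/C/A] holding=-
step 5 (pickup(D)): towers=[B; E/C/A] holding=D
step 6 (stack(D, A)): towers=[B; E/C/A/D] holding=-
step 7 (stack(C, A)) [no-op]: towers=[B; E/C/A/D] holding=-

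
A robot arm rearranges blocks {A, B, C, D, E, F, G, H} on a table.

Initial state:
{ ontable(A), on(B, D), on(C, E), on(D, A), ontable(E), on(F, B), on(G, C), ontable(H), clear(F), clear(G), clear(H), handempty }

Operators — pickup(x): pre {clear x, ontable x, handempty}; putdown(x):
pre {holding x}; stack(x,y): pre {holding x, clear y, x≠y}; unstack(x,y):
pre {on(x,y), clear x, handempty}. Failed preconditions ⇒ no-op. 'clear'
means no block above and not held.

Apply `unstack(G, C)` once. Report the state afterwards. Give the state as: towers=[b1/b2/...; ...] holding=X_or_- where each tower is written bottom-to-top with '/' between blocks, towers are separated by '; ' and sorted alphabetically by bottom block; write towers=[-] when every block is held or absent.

before: towers=[A/D/B/F; E/C/G; H] holding=-
pre[unstack(G, C)]: on(G,C) ok, clear(G) ok, handempty ok
all met → apply unstack(G, C)
after:  towers=[A/D/B/F; E/C; H] holding=G

towers=[A/D/B/F; E/C; H] holding=G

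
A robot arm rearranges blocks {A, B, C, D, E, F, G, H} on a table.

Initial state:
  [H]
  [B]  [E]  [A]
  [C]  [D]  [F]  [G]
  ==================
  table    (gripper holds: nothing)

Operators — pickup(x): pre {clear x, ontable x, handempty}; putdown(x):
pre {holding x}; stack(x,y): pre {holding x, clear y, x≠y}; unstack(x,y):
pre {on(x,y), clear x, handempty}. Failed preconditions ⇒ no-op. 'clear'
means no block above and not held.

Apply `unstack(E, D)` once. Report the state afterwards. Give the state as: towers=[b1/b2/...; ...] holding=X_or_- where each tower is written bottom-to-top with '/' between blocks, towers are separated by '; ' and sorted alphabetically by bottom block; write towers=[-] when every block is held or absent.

towers=[C/B/H; D; F/A; G] holding=E

before: towers=[C/B/H; D/E; F/A; G] holding=-
pre[unstack(E, D)]: on(E,D) ok, clear(E) ok, handempty ok
all met → apply unstack(E, D)
after:  towers=[C/B/H; D; F/A; G] holding=E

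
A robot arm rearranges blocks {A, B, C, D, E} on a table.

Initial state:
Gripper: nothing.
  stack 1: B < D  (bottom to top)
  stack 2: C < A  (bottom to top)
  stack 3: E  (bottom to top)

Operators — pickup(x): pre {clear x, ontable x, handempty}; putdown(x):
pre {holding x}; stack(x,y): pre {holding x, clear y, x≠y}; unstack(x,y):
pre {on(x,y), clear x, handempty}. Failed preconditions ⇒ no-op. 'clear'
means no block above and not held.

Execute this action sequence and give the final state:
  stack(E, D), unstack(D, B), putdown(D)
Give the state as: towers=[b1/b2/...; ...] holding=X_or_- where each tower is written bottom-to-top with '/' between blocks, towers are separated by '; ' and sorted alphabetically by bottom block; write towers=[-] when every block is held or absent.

towers=[B; C/A; D; E] holding=-

step 1 (stack(E, D)) [no-op]: towers=[B/D; C/A; E] holding=-
step 2 (unstack(D, B)): towers=[B; C/A; E] holding=D
step 3 (putdown(D)): towers=[B; C/A; D; E] holding=-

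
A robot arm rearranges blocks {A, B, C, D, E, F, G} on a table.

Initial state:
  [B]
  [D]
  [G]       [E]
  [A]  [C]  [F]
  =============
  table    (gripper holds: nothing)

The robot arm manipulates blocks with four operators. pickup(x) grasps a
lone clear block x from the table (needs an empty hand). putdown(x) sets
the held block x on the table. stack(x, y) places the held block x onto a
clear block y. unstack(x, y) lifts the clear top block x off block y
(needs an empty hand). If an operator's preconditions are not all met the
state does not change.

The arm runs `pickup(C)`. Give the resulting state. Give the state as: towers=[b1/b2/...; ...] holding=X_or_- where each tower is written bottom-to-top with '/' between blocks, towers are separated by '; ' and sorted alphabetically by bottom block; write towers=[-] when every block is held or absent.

before: towers=[A/G/D/B; C; F/E] holding=-
pre[pickup(C)]: clear(C) ✓, ontable(C) ✓, handempty ✓
all met → apply pickup(C)
after:  towers=[A/G/D/B; F/E] holding=C

towers=[A/G/D/B; F/E] holding=C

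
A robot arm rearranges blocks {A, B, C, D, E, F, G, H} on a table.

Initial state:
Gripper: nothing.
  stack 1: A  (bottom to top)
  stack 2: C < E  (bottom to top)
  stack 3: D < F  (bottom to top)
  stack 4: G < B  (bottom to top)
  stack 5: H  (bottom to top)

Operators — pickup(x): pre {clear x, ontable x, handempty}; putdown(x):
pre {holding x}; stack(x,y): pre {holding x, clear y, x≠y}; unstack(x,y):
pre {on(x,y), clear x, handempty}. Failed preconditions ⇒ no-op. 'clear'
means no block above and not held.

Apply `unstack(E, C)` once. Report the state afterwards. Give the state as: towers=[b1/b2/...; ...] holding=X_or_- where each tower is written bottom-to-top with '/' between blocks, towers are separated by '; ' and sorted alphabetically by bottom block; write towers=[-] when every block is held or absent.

before: towers=[A; C/E; D/F; G/B; H] holding=-
pre[unstack(E, C)]: on(E,C) ✓, clear(E) ✓, handempty ✓
all met → apply unstack(E, C)
after:  towers=[A; C; D/F; G/B; H] holding=E

towers=[A; C; D/F; G/B; H] holding=E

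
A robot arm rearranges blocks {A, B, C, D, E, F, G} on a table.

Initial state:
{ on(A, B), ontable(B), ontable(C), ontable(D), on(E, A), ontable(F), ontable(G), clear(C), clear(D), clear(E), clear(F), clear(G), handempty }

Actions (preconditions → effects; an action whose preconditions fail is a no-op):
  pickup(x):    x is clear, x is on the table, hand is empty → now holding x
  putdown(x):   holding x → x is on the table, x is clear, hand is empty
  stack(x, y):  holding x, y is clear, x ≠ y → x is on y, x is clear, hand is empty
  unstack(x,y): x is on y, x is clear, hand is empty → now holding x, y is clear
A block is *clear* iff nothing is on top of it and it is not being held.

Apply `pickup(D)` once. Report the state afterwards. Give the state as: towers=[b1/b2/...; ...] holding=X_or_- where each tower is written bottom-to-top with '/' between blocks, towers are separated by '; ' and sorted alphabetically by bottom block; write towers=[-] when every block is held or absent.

towers=[B/A/E; C; F; G] holding=D

before: towers=[B/A/E; C; D; F; G] holding=-
pre[pickup(D)]: clear(D) ✓, ontable(D) ✓, handempty ✓
all met → apply pickup(D)
after:  towers=[B/A/E; C; F; G] holding=D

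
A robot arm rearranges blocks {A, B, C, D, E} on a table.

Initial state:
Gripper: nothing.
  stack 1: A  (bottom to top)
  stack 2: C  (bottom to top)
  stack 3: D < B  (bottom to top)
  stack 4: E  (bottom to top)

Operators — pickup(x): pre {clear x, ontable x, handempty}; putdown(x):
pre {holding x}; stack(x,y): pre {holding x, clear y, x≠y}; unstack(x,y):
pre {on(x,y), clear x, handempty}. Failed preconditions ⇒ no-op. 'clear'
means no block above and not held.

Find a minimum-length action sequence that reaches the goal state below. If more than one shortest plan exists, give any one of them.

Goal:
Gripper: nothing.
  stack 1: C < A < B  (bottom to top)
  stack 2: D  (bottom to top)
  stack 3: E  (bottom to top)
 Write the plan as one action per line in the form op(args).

pickup(A)
stack(A, C)
unstack(B, D)
stack(B, A)

step 1 (pickup(A)): towers=[C; D/B; E] holding=A
step 2 (stack(A, C)): towers=[C/A; D/B; E] holding=-
step 3 (unstack(B, D)): towers=[C/A; D; E] holding=B
step 4 (stack(B, A)): towers=[C/A/B; D; E] holding=-
goal check: towers=[C/A/B; D; E] holding=- — reached (length 4, optimal by BFS)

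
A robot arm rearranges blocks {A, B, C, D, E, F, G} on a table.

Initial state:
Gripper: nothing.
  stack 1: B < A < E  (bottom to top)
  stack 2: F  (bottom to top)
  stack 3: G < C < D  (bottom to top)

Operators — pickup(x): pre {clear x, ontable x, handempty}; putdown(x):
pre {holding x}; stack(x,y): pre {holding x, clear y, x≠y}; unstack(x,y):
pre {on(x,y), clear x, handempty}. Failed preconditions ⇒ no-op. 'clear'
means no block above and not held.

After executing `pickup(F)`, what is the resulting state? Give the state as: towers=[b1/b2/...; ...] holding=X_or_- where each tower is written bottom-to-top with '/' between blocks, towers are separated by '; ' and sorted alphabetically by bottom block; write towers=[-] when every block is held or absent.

before: towers=[B/A/E; F; G/C/D] holding=-
pre[pickup(F)]: clear(F) yes, ontable(F) yes, handempty yes
all met → apply pickup(F)
after:  towers=[B/A/E; G/C/D] holding=F

towers=[B/A/E; G/C/D] holding=F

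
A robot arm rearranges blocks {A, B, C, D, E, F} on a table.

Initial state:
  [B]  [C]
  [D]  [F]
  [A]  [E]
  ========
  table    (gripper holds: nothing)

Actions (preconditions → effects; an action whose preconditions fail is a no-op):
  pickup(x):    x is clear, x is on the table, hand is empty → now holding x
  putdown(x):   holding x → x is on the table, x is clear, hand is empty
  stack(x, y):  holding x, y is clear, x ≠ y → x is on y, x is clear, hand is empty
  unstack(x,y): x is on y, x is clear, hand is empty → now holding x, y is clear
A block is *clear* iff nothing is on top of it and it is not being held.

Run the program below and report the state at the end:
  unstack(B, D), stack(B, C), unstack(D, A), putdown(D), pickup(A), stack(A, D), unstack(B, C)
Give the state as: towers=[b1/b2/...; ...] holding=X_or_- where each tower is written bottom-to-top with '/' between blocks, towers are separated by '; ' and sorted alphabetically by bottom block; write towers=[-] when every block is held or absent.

towers=[D/A; E/F/C] holding=B

step 1 (unstack(B, D)): towers=[A/D; E/F/C] holding=B
step 2 (stack(B, C)): towers=[A/D; E/F/C/B] holding=-
step 3 (unstack(D, A)): towers=[A; E/F/C/B] holding=D
step 4 (putdown(D)): towers=[A; D; E/F/C/B] holding=-
step 5 (pickup(A)): towers=[D; E/F/C/B] holding=A
step 6 (stack(A, D)): towers=[D/A; E/F/C/B] holding=-
step 7 (unstack(B, C)): towers=[D/A; E/F/C] holding=B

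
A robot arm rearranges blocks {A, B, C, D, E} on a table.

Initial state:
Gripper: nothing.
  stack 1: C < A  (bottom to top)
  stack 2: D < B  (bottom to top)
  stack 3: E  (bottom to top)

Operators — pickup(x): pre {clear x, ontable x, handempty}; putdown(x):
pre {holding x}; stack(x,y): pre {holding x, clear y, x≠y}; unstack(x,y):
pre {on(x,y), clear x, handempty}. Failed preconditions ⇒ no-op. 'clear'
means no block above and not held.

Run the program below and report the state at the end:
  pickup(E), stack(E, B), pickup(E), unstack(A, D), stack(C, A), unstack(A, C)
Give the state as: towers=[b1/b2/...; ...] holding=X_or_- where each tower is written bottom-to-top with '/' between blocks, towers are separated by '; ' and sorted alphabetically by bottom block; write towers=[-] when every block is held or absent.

towers=[C; D/B/E] holding=A

step 1 (pickup(E)): towers=[C/A; D/B] holding=E
step 2 (stack(E, B)): towers=[C/A; D/B/E] holding=-
step 3 (pickup(E)) [no-op]: towers=[C/A; D/B/E] holding=-
step 4 (unstack(A, D)) [no-op]: towers=[C/A; D/B/E] holding=-
step 5 (stack(C, A)) [no-op]: towers=[C/A; D/B/E] holding=-
step 6 (unstack(A, C)): towers=[C; D/B/E] holding=A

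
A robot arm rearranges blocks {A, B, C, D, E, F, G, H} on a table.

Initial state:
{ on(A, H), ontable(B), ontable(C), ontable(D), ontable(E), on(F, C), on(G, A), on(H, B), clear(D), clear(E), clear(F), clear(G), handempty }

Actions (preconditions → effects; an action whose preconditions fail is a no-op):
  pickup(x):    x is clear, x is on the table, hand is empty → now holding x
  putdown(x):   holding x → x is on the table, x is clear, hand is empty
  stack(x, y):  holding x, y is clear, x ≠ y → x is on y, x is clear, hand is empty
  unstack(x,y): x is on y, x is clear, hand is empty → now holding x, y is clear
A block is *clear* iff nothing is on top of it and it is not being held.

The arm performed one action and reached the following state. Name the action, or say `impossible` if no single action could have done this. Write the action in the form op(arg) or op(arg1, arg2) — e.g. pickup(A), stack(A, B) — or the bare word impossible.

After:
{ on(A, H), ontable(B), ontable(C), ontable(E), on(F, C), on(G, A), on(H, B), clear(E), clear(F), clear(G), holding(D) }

pickup(D)

target: towers=[B/H/A/G; C/F; E] holding=D
     unstack(G, A) → towers=[B/H/A; C/F; D; E] holding=G
         pickup(E) → towers=[B/H/A/G; C/F; D] holding=E
     unstack(F, C) → towers=[B/H/A/G; C; D; E] holding=F
         pickup(D) → towers=[B/H/A/G; C/F; E] holding=D  ← match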